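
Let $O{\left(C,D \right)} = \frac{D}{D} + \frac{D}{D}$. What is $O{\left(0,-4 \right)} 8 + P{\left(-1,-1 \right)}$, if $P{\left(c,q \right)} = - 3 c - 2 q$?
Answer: $21$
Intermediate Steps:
$O{\left(C,D \right)} = 2$ ($O{\left(C,D \right)} = 1 + 1 = 2$)
$O{\left(0,-4 \right)} 8 + P{\left(-1,-1 \right)} = 2 \cdot 8 - -5 = 16 + \left(3 + 2\right) = 16 + 5 = 21$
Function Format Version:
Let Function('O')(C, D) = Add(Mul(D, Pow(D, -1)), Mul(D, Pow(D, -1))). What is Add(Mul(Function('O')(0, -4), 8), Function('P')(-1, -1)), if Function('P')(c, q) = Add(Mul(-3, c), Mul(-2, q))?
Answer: 21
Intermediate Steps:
Function('O')(C, D) = 2 (Function('O')(C, D) = Add(1, 1) = 2)
Add(Mul(Function('O')(0, -4), 8), Function('P')(-1, -1)) = Add(Mul(2, 8), Add(Mul(-3, -1), Mul(-2, -1))) = Add(16, Add(3, 2)) = Add(16, 5) = 21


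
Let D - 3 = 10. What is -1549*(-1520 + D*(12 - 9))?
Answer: 2294069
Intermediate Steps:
D = 13 (D = 3 + 10 = 13)
-1549*(-1520 + D*(12 - 9)) = -1549*(-1520 + 13*(12 - 9)) = -1549*(-1520 + 13*3) = -1549*(-1520 + 39) = -1549*(-1481) = 2294069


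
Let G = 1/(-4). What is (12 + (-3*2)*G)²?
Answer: 729/4 ≈ 182.25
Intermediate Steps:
G = -¼ (G = 1*(-¼) = -¼ ≈ -0.25000)
(12 + (-3*2)*G)² = (12 - 3*2*(-¼))² = (12 - 6*(-¼))² = (12 + 3/2)² = (27/2)² = 729/4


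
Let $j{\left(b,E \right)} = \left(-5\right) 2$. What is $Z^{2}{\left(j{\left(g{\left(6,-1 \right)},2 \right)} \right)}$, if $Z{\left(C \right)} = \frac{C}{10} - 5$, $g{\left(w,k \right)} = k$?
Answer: $36$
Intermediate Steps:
$j{\left(b,E \right)} = -10$
$Z{\left(C \right)} = -5 + \frac{C}{10}$ ($Z{\left(C \right)} = \frac{C}{10} - 5 = -5 + \frac{C}{10}$)
$Z^{2}{\left(j{\left(g{\left(6,-1 \right)},2 \right)} \right)} = \left(-5 + \frac{1}{10} \left(-10\right)\right)^{2} = \left(-5 - 1\right)^{2} = \left(-6\right)^{2} = 36$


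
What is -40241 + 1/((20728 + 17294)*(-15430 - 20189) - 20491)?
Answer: -54499436952270/1354326109 ≈ -40241.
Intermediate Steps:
-40241 + 1/((20728 + 17294)*(-15430 - 20189) - 20491) = -40241 + 1/(38022*(-35619) - 20491) = -40241 + 1/(-1354305618 - 20491) = -40241 + 1/(-1354326109) = -40241 - 1/1354326109 = -54499436952270/1354326109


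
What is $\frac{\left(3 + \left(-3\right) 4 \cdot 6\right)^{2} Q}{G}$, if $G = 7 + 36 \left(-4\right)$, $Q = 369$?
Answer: $- \frac{1756809}{137} \approx -12823.0$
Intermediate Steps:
$G = -137$ ($G = 7 - 144 = -137$)
$\frac{\left(3 + \left(-3\right) 4 \cdot 6\right)^{2} Q}{G} = \frac{\left(3 + \left(-3\right) 4 \cdot 6\right)^{2} \cdot 369}{-137} = \left(3 - 72\right)^{2} \cdot 369 \left(- \frac{1}{137}\right) = \left(-69\right)^{2} \cdot 369 \left(- \frac{1}{137}\right) = 4761 \cdot 369 \left(- \frac{1}{137}\right) = 1756809 \left(- \frac{1}{137}\right) = - \frac{1756809}{137}$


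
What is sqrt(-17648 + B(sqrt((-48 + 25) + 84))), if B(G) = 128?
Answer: 4*I*sqrt(1095) ≈ 132.36*I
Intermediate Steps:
sqrt(-17648 + B(sqrt((-48 + 25) + 84))) = sqrt(-17648 + 128) = sqrt(-17520) = 4*I*sqrt(1095)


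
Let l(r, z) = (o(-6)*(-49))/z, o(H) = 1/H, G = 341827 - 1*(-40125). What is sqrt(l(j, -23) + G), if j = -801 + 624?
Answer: sqrt(7273887126)/138 ≈ 618.02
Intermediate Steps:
j = -177
G = 381952 (G = 341827 + 40125 = 381952)
l(r, z) = 49/(6*z) (l(r, z) = (-49/(-6))/z = (-1/6*(-49))/z = 49/(6*z))
sqrt(l(j, -23) + G) = sqrt((49/6)/(-23) + 381952) = sqrt((49/6)*(-1/23) + 381952) = sqrt(-49/138 + 381952) = sqrt(52709327/138) = sqrt(7273887126)/138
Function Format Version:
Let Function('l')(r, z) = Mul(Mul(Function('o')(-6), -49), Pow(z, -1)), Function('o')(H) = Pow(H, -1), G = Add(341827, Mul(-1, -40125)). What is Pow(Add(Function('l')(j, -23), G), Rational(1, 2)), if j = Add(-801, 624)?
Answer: Mul(Rational(1, 138), Pow(7273887126, Rational(1, 2))) ≈ 618.02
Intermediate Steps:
j = -177
G = 381952 (G = Add(341827, 40125) = 381952)
Function('l')(r, z) = Mul(Rational(49, 6), Pow(z, -1)) (Function('l')(r, z) = Mul(Mul(Pow(-6, -1), -49), Pow(z, -1)) = Mul(Mul(Rational(-1, 6), -49), Pow(z, -1)) = Mul(Rational(49, 6), Pow(z, -1)))
Pow(Add(Function('l')(j, -23), G), Rational(1, 2)) = Pow(Add(Mul(Rational(49, 6), Pow(-23, -1)), 381952), Rational(1, 2)) = Pow(Add(Mul(Rational(49, 6), Rational(-1, 23)), 381952), Rational(1, 2)) = Pow(Add(Rational(-49, 138), 381952), Rational(1, 2)) = Pow(Rational(52709327, 138), Rational(1, 2)) = Mul(Rational(1, 138), Pow(7273887126, Rational(1, 2)))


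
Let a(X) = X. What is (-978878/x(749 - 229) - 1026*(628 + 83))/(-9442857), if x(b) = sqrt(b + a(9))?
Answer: 17757056/217185711 ≈ 0.081760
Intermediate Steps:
x(b) = sqrt(9 + b) (x(b) = sqrt(b + 9) = sqrt(9 + b))
(-978878/x(749 - 229) - 1026*(628 + 83))/(-9442857) = (-978878/sqrt(9 + (749 - 229)) - 1026*(628 + 83))/(-9442857) = (-978878/sqrt(9 + 520) - 1026*711)*(-1/9442857) = (-978878/(sqrt(529)) - 1*729486)*(-1/9442857) = (-978878/23 - 729486)*(-1/9442857) = -17757056/23*(-1/9442857) = 17757056/217185711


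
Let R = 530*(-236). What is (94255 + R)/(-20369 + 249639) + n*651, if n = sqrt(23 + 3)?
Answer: -6165/45854 + 651*sqrt(26) ≈ 3319.3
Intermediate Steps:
n = sqrt(26) ≈ 5.0990
R = -125080
(94255 + R)/(-20369 + 249639) + n*651 = (94255 - 125080)/(-20369 + 249639) + sqrt(26)*651 = -30825/229270 + 651*sqrt(26) = -30825*1/229270 + 651*sqrt(26) = -6165/45854 + 651*sqrt(26)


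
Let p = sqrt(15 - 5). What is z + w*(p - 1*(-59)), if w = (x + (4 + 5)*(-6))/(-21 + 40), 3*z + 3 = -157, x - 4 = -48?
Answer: -20386/57 - 98*sqrt(10)/19 ≈ -373.96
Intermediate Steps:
x = -44 (x = 4 - 48 = -44)
z = -160/3 (z = -1 + (1/3)*(-157) = -1 - 157/3 = -160/3 ≈ -53.333)
p = sqrt(10) ≈ 3.1623
w = -98/19 (w = (-44 + (4 + 5)*(-6))/(-21 + 40) = (-44 + 9*(-6))/19 = (-44 - 54)*(1/19) = -98*1/19 = -98/19 ≈ -5.1579)
z + w*(p - 1*(-59)) = -160/3 - 98*(sqrt(10) - 1*(-59))/19 = -160/3 - 98*(sqrt(10) + 59)/19 = -160/3 - 98*(59 + sqrt(10))/19 = -160/3 + (-5782/19 - 98*sqrt(10)/19) = -20386/57 - 98*sqrt(10)/19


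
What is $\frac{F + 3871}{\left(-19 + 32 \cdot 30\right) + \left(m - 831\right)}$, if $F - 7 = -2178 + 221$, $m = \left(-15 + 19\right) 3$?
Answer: $\frac{1921}{122} \approx 15.746$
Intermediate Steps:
$m = 12$ ($m = 4 \cdot 3 = 12$)
$F = -1950$ ($F = 7 + \left(-2178 + 221\right) = 7 - 1957 = -1950$)
$\frac{F + 3871}{\left(-19 + 32 \cdot 30\right) + \left(m - 831\right)} = \frac{-1950 + 3871}{\left(-19 + 32 \cdot 30\right) + \left(12 - 831\right)} = \frac{1921}{\left(-19 + 960\right) + \left(12 - 831\right)} = \frac{1921}{941 - 819} = \frac{1921}{122}$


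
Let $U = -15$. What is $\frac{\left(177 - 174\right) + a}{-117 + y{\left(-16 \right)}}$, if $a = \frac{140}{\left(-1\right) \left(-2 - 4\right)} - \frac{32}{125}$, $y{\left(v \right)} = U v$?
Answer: $\frac{9779}{46125} \approx 0.21201$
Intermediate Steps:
$y{\left(v \right)} = - 15 v$
$a = \frac{8654}{375}$ ($a = \frac{140}{\left(-1\right) \left(-6\right)} - \frac{32}{125} = \frac{140}{6} - \frac{32}{125} = 140 \cdot \frac{1}{6} - \frac{32}{125} = \frac{70}{3} - \frac{32}{125} = \frac{8654}{375} \approx 23.077$)
$\frac{\left(177 - 174\right) + a}{-117 + y{\left(-16 \right)}} = \frac{\left(177 - 174\right) + \frac{8654}{375}}{-117 - -240} = \frac{\left(177 - 174\right) + \frac{8654}{375}}{-117 + 240} = \frac{3 + \frac{8654}{375}}{123} = \frac{9779}{375} \cdot \frac{1}{123} = \frac{9779}{46125}$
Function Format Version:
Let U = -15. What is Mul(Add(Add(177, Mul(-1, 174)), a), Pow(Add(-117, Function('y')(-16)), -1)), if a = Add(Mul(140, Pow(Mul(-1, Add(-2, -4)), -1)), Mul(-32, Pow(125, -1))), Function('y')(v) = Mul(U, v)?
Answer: Rational(9779, 46125) ≈ 0.21201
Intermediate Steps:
Function('y')(v) = Mul(-15, v)
a = Rational(8654, 375) (a = Add(Mul(140, Pow(Mul(-1, -6), -1)), Mul(-32, Rational(1, 125))) = Add(Mul(140, Pow(6, -1)), Rational(-32, 125)) = Add(Mul(140, Rational(1, 6)), Rational(-32, 125)) = Add(Rational(70, 3), Rational(-32, 125)) = Rational(8654, 375) ≈ 23.077)
Mul(Add(Add(177, Mul(-1, 174)), a), Pow(Add(-117, Function('y')(-16)), -1)) = Mul(Add(Add(177, Mul(-1, 174)), Rational(8654, 375)), Pow(Add(-117, Mul(-15, -16)), -1)) = Mul(Add(Add(177, -174), Rational(8654, 375)), Pow(Add(-117, 240), -1)) = Mul(Add(3, Rational(8654, 375)), Pow(123, -1)) = Mul(Rational(9779, 375), Rational(1, 123)) = Rational(9779, 46125)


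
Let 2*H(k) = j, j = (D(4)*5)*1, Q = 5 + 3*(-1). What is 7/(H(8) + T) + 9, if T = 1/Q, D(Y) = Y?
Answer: 29/3 ≈ 9.6667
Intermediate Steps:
Q = 2 (Q = 5 - 3 = 2)
j = 20 (j = (4*5)*1 = 20*1 = 20)
H(k) = 10 (H(k) = (½)*20 = 10)
T = ½ (T = 1/2 = ½ ≈ 0.50000)
7/(H(8) + T) + 9 = 7/(10 + ½) + 9 = 7/(21/2) + 9 = (2/21)*7 + 9 = ⅔ + 9 = 29/3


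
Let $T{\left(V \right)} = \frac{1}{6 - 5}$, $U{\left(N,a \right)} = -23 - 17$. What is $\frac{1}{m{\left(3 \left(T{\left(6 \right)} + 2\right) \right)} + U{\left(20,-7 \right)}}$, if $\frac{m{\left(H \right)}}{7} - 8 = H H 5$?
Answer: $\frac{1}{2851} \approx 0.00035075$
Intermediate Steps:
$U{\left(N,a \right)} = -40$
$T{\left(V \right)} = 1$ ($T{\left(V \right)} = 1^{-1} = 1$)
$m{\left(H \right)} = 56 + 35 H^{2}$ ($m{\left(H \right)} = 56 + 7 H H 5 = 56 + 7 H^{2} \cdot 5 = 56 + 7 \cdot 5 H^{2} = 56 + 35 H^{2}$)
$\frac{1}{m{\left(3 \left(T{\left(6 \right)} + 2\right) \right)} + U{\left(20,-7 \right)}} = \frac{1}{\left(56 + 35 \left(3 \left(1 + 2\right)\right)^{2}\right) - 40} = \frac{1}{\left(56 + 35 \left(3 \cdot 3\right)^{2}\right) - 40} = \frac{1}{\left(56 + 35 \cdot 9^{2}\right) - 40} = \frac{1}{\left(56 + 35 \cdot 81\right) - 40} = \frac{1}{\left(56 + 2835\right) - 40} = \frac{1}{2891 - 40} = \frac{1}{2851}$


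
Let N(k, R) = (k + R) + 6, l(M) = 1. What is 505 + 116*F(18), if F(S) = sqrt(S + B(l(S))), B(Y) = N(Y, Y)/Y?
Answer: 505 + 116*sqrt(26) ≈ 1096.5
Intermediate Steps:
N(k, R) = 6 + R + k (N(k, R) = (R + k) + 6 = 6 + R + k)
B(Y) = (6 + 2*Y)/Y (B(Y) = (6 + Y + Y)/Y = (6 + 2*Y)/Y)
F(S) = sqrt(8 + S) (F(S) = sqrt(S + (2 + 6/1)) = sqrt(S + (2 + 6*1)) = sqrt(S + (2 + 6)) = sqrt(S + 8) = sqrt(8 + S))
505 + 116*F(18) = 505 + 116*sqrt(8 + 18) = 505 + 116*sqrt(26)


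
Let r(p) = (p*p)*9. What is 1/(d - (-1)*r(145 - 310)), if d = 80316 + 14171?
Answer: 1/339512 ≈ 2.9454e-6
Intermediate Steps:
r(p) = 9*p**2 (r(p) = p**2*9 = 9*p**2)
d = 94487
1/(d - (-1)*r(145 - 310)) = 1/(94487 - (-1)*9*(145 - 310)**2) = 1/(94487 - (-1)*9*(-165)**2) = 1/(94487 - (-1)*9*27225) = 1/(94487 - (-1)*245025) = 1/(94487 - 1*(-245025)) = 1/(94487 + 245025) = 1/339512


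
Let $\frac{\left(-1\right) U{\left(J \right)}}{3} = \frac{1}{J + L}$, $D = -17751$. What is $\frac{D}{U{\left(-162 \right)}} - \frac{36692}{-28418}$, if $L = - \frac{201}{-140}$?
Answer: $- \frac{1889911556347}{1989260} \approx -9.5006 \cdot 10^{5}$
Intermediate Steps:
$L = \frac{201}{140}$ ($L = \left(-201\right) \left(- \frac{1}{140}\right) = \frac{201}{140} \approx 1.4357$)
$U{\left(J \right)} = - \frac{3}{\frac{201}{140} + J}$ ($U{\left(J \right)} = - \frac{3}{J + \frac{201}{140}} = - \frac{3}{\frac{201}{140} + J}$)
$\frac{D}{U{\left(-162 \right)}} - \frac{36692}{-28418} = - \frac{17751}{\left(-420\right) \frac{1}{201 + 140 \left(-162\right)}} - \frac{36692}{-28418} = - \frac{17751}{\left(-420\right) \frac{1}{201 - 22680}} - - \frac{18346}{14209} = - \frac{17751}{\left(-420\right) \frac{1}{-22479}} + \frac{18346}{14209} = - \frac{17751}{\left(-420\right) \left(- \frac{1}{22479}\right)} + \frac{18346}{14209} = - \frac{17751}{\frac{140}{7493}} + \frac{18346}{14209} = \left(-17751\right) \frac{7493}{140} + \frac{18346}{14209} = - \frac{133008243}{140} + \frac{18346}{14209} = - \frac{1889911556347}{1989260}$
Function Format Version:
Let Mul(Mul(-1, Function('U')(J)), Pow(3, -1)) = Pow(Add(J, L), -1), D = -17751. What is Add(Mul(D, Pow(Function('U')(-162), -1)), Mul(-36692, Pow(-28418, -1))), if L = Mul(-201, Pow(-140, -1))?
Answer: Rational(-1889911556347, 1989260) ≈ -9.5006e+5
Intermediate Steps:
L = Rational(201, 140) (L = Mul(-201, Rational(-1, 140)) = Rational(201, 140) ≈ 1.4357)
Function('U')(J) = Mul(-3, Pow(Add(Rational(201, 140), J), -1)) (Function('U')(J) = Mul(-3, Pow(Add(J, Rational(201, 140)), -1)) = Mul(-3, Pow(Add(Rational(201, 140), J), -1)))
Add(Mul(D, Pow(Function('U')(-162), -1)), Mul(-36692, Pow(-28418, -1))) = Add(Mul(-17751, Pow(Mul(-420, Pow(Add(201, Mul(140, -162)), -1)), -1)), Mul(-36692, Pow(-28418, -1))) = Add(Mul(-17751, Pow(Mul(-420, Pow(Add(201, -22680), -1)), -1)), Mul(-36692, Rational(-1, 28418))) = Add(Mul(-17751, Pow(Mul(-420, Pow(-22479, -1)), -1)), Rational(18346, 14209)) = Add(Mul(-17751, Pow(Mul(-420, Rational(-1, 22479)), -1)), Rational(18346, 14209)) = Add(Mul(-17751, Pow(Rational(140, 7493), -1)), Rational(18346, 14209)) = Add(Mul(-17751, Rational(7493, 140)), Rational(18346, 14209)) = Add(Rational(-133008243, 140), Rational(18346, 14209)) = Rational(-1889911556347, 1989260)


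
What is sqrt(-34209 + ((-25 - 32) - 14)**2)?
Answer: 4*I*sqrt(1823) ≈ 170.79*I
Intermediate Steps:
sqrt(-34209 + ((-25 - 32) - 14)**2) = sqrt(-34209 + (-57 - 14)**2) = sqrt(-34209 + (-71)**2) = sqrt(-34209 + 5041) = sqrt(-29168) = 4*I*sqrt(1823)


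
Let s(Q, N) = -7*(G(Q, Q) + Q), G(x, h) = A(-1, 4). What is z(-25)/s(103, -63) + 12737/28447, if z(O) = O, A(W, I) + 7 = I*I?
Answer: 10696983/22302448 ≈ 0.47963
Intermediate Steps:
A(W, I) = -7 + I² (A(W, I) = -7 + I*I = -7 + I²)
G(x, h) = 9 (G(x, h) = -7 + 4² = -7 + 16 = 9)
s(Q, N) = -63 - 7*Q (s(Q, N) = -7*(9 + Q) = -63 - 7*Q)
z(-25)/s(103, -63) + 12737/28447 = -25/(-63 - 7*103) + 12737/28447 = -25/(-63 - 721) + 12737*(1/28447) = -25/(-784) + 12737/28447 = -25*(-1/784) + 12737/28447 = 25/784 + 12737/28447 = 10696983/22302448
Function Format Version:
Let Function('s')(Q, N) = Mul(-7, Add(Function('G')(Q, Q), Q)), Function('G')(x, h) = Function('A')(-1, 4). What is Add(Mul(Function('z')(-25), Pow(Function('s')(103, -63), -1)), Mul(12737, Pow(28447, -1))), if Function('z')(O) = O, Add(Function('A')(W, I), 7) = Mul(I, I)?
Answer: Rational(10696983, 22302448) ≈ 0.47963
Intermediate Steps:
Function('A')(W, I) = Add(-7, Pow(I, 2)) (Function('A')(W, I) = Add(-7, Mul(I, I)) = Add(-7, Pow(I, 2)))
Function('G')(x, h) = 9 (Function('G')(x, h) = Add(-7, Pow(4, 2)) = Add(-7, 16) = 9)
Function('s')(Q, N) = Add(-63, Mul(-7, Q)) (Function('s')(Q, N) = Mul(-7, Add(9, Q)) = Add(-63, Mul(-7, Q)))
Add(Mul(Function('z')(-25), Pow(Function('s')(103, -63), -1)), Mul(12737, Pow(28447, -1))) = Add(Mul(-25, Pow(Add(-63, Mul(-7, 103)), -1)), Mul(12737, Pow(28447, -1))) = Add(Mul(-25, Pow(Add(-63, -721), -1)), Mul(12737, Rational(1, 28447))) = Add(Mul(-25, Pow(-784, -1)), Rational(12737, 28447)) = Add(Mul(-25, Rational(-1, 784)), Rational(12737, 28447)) = Add(Rational(25, 784), Rational(12737, 28447)) = Rational(10696983, 22302448)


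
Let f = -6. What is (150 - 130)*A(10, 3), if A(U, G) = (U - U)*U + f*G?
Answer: -360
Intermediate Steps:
A(U, G) = -6*G (A(U, G) = (U - U)*U - 6*G = 0*U - 6*G = 0 - 6*G = -6*G)
(150 - 130)*A(10, 3) = (150 - 130)*(-6*3) = 20*(-18) = -360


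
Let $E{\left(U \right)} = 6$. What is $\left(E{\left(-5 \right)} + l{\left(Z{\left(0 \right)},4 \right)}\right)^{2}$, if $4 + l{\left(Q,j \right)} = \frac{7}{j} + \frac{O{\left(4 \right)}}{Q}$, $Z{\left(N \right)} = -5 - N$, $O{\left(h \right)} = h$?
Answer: $\frac{3481}{400} \approx 8.7025$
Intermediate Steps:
$l{\left(Q,j \right)} = -4 + \frac{4}{Q} + \frac{7}{j}$ ($l{\left(Q,j \right)} = -4 + \left(\frac{7}{j} + \frac{4}{Q}\right) = -4 + \left(\frac{4}{Q} + \frac{7}{j}\right) = -4 + \frac{4}{Q} + \frac{7}{j}$)
$\left(E{\left(-5 \right)} + l{\left(Z{\left(0 \right)},4 \right)}\right)^{2} = \left(6 + \left(-4 + \frac{4}{-5 - 0} + \frac{7}{4}\right)\right)^{2} = \left(6 + \left(-4 + \frac{4}{-5 + 0} + 7 \cdot \frac{1}{4}\right)\right)^{2} = \left(6 + \left(-4 + \frac{4}{-5} + \frac{7}{4}\right)\right)^{2} = \left(6 + \left(-4 + 4 \left(- \frac{1}{5}\right) + \frac{7}{4}\right)\right)^{2} = \left(6 - \frac{61}{20}\right)^{2} = \left(\frac{59}{20}\right)^{2} = \frac{3481}{400}$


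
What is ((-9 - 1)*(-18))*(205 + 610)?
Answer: 146700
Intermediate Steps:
((-9 - 1)*(-18))*(205 + 610) = -10*(-18)*815 = 180*815 = 146700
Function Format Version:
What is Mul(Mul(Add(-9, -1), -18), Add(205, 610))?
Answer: 146700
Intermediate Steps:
Mul(Mul(Add(-9, -1), -18), Add(205, 610)) = Mul(Mul(-10, -18), 815) = Mul(180, 815) = 146700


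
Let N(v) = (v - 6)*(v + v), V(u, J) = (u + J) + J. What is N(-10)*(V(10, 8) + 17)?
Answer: 13760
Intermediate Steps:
V(u, J) = u + 2*J (V(u, J) = (J + u) + J = u + 2*J)
N(v) = 2*v*(-6 + v) (N(v) = (-6 + v)*(2*v) = 2*v*(-6 + v))
N(-10)*(V(10, 8) + 17) = (2*(-10)*(-6 - 10))*((10 + 2*8) + 17) = (2*(-10)*(-16))*((10 + 16) + 17) = 320*(26 + 17) = 320*43 = 13760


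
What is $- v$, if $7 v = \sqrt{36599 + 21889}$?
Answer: $- \frac{2 \sqrt{14622}}{7} \approx -34.549$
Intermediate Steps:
$v = \frac{2 \sqrt{14622}}{7}$ ($v = \frac{\sqrt{36599 + 21889}}{7} = \frac{\sqrt{58488}}{7} = \frac{2 \sqrt{14622}}{7} \approx 34.549$)
$- v = - \frac{2 \sqrt{14622}}{7}$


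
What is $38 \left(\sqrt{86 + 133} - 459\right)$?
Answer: $-17442 + 38 \sqrt{219} \approx -16880.0$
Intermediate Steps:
$38 \left(\sqrt{86 + 133} - 459\right) = 38 \left(\sqrt{219} - 459\right) = 38 \left(-459 + \sqrt{219}\right) = -17442 + 38 \sqrt{219}$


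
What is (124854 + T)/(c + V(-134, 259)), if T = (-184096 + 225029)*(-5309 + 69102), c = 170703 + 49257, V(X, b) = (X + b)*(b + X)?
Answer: 2611363723/235585 ≈ 11085.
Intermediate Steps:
V(X, b) = (X + b)**2 (V(X, b) = (X + b)*(X + b) = (X + b)**2)
c = 219960
T = 2611238869 (T = 40933*63793 = 2611238869)
(124854 + T)/(c + V(-134, 259)) = (124854 + 2611238869)/(219960 + (-134 + 259)**2) = 2611363723/(219960 + 125**2) = 2611363723/(219960 + 15625) = 2611363723/235585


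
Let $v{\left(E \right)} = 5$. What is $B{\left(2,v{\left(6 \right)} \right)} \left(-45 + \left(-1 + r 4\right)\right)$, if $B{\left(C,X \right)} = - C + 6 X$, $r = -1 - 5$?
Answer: $-1960$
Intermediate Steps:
$r = -6$ ($r = -1 - 5 = -6$)
$B{\left(2,v{\left(6 \right)} \right)} \left(-45 + \left(-1 + r 4\right)\right) = \left(\left(-1\right) 2 + 6 \cdot 5\right) \left(-45 - 25\right) = \left(-2 + 30\right) \left(-45 - 25\right) = 28 \left(-45 - 25\right) = 28 \left(-70\right) = -1960$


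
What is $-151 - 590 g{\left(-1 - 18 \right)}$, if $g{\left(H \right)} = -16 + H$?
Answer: $20499$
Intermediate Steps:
$-151 - 590 g{\left(-1 - 18 \right)} = -151 - 590 \left(-16 - 19\right) = -151 - -20650 = -151 + 20650 = 20499$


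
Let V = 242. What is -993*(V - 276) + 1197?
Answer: 34959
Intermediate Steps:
-993*(V - 276) + 1197 = -993*(242 - 276) + 1197 = -993*(-34) + 1197 = 33762 + 1197 = 34959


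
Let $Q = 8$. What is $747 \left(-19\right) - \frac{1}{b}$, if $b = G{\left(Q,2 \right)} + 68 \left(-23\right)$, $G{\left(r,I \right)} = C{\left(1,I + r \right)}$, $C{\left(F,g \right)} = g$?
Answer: $- \frac{22055921}{1554} \approx -14193.0$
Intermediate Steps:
$G{\left(r,I \right)} = I + r$
$b = -1554$ ($b = \left(2 + 8\right) + 68 \left(-23\right) = 10 - 1564 = -1554$)
$747 \left(-19\right) - \frac{1}{b} = 747 \left(-19\right) - \frac{1}{-1554} = -14193 - - \frac{1}{1554} = -14193 + \frac{1}{1554} = - \frac{22055921}{1554}$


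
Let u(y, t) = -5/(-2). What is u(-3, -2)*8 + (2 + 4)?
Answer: 26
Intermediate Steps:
u(y, t) = 5/2 (u(y, t) = -5*(-½) = 5/2)
u(-3, -2)*8 + (2 + 4) = (5/2)*8 + (2 + 4) = 20 + 6 = 26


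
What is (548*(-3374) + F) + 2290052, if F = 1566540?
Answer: 2007640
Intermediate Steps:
(548*(-3374) + F) + 2290052 = (548*(-3374) + 1566540) + 2290052 = (-1848952 + 1566540) + 2290052 = -282412 + 2290052 = 2007640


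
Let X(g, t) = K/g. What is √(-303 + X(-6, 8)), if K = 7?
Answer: 5*I*√438/6 ≈ 17.44*I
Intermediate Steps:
X(g, t) = 7/g
√(-303 + X(-6, 8)) = √(-303 + 7/(-6)) = √(-303 + 7*(-⅙)) = √(-303 - 7/6) = √(-1825/6) = 5*I*√438/6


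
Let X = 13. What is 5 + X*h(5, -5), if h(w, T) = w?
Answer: 70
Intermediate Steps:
5 + X*h(5, -5) = 5 + 13*5 = 5 + 65 = 70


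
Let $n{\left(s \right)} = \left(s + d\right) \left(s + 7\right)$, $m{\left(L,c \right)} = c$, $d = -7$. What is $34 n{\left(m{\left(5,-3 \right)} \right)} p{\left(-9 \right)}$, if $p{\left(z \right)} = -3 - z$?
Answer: $-8160$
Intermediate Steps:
$n{\left(s \right)} = \left(-7 + s\right) \left(7 + s\right)$ ($n{\left(s \right)} = \left(s - 7\right) \left(s + 7\right) = \left(-7 + s\right) \left(7 + s\right)$)
$34 n{\left(m{\left(5,-3 \right)} \right)} p{\left(-9 \right)} = 34 \left(-49 + \left(-3\right)^{2}\right) \left(-3 - -9\right) = 34 \left(-49 + 9\right) \left(-3 + 9\right) = 34 \left(-40\right) 6 = \left(-1360\right) 6 = -8160$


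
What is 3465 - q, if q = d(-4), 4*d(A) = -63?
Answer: 13923/4 ≈ 3480.8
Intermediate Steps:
d(A) = -63/4 (d(A) = (¼)*(-63) = -63/4)
q = -63/4 ≈ -15.750
3465 - q = 3465 - 1*(-63/4) = 3465 + 63/4 = 13923/4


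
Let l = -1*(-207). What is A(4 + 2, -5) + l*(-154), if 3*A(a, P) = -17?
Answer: -95651/3 ≈ -31884.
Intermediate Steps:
A(a, P) = -17/3 (A(a, P) = (1/3)*(-17) = -17/3)
l = 207
A(4 + 2, -5) + l*(-154) = -17/3 + 207*(-154) = -17/3 - 31878 = -95651/3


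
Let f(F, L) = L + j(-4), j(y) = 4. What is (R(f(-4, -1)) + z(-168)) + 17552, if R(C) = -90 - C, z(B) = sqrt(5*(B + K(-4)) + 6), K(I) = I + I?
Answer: 17459 + I*sqrt(874) ≈ 17459.0 + 29.563*I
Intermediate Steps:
K(I) = 2*I
f(F, L) = 4 + L (f(F, L) = L + 4 = 4 + L)
z(B) = sqrt(-34 + 5*B) (z(B) = sqrt(5*(B + 2*(-4)) + 6) = sqrt(5*(B - 8) + 6) = sqrt(5*(-8 + B) + 6) = sqrt((-40 + 5*B) + 6) = sqrt(-34 + 5*B))
(R(f(-4, -1)) + z(-168)) + 17552 = ((-90 - (4 - 1)) + sqrt(-34 + 5*(-168))) + 17552 = ((-90 - 1*3) + sqrt(-34 - 840)) + 17552 = ((-90 - 3) + sqrt(-874)) + 17552 = (-93 + I*sqrt(874)) + 17552 = 17459 + I*sqrt(874)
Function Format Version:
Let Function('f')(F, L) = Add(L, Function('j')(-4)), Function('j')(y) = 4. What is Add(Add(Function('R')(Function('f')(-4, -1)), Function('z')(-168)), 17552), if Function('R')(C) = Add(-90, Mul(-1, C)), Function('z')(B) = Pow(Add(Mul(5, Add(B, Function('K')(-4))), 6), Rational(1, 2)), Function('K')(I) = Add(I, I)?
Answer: Add(17459, Mul(I, Pow(874, Rational(1, 2)))) ≈ Add(17459., Mul(29.563, I))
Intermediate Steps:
Function('K')(I) = Mul(2, I)
Function('f')(F, L) = Add(4, L) (Function('f')(F, L) = Add(L, 4) = Add(4, L))
Function('z')(B) = Pow(Add(-34, Mul(5, B)), Rational(1, 2)) (Function('z')(B) = Pow(Add(Mul(5, Add(B, Mul(2, -4))), 6), Rational(1, 2)) = Pow(Add(Mul(5, Add(B, -8)), 6), Rational(1, 2)) = Pow(Add(Mul(5, Add(-8, B)), 6), Rational(1, 2)) = Pow(Add(Add(-40, Mul(5, B)), 6), Rational(1, 2)) = Pow(Add(-34, Mul(5, B)), Rational(1, 2)))
Add(Add(Function('R')(Function('f')(-4, -1)), Function('z')(-168)), 17552) = Add(Add(Add(-90, Mul(-1, Add(4, -1))), Pow(Add(-34, Mul(5, -168)), Rational(1, 2))), 17552) = Add(Add(Add(-90, Mul(-1, 3)), Pow(Add(-34, -840), Rational(1, 2))), 17552) = Add(Add(Add(-90, -3), Pow(-874, Rational(1, 2))), 17552) = Add(Add(-93, Mul(I, Pow(874, Rational(1, 2)))), 17552) = Add(17459, Mul(I, Pow(874, Rational(1, 2))))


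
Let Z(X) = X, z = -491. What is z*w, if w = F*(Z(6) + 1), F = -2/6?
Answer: 3437/3 ≈ 1145.7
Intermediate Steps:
F = -⅓ (F = -2*⅙ = -⅓ ≈ -0.33333)
w = -7/3 (w = -(6 + 1)/3 = -⅓*7 = -7/3 ≈ -2.3333)
z*w = -491*(-7/3) = 3437/3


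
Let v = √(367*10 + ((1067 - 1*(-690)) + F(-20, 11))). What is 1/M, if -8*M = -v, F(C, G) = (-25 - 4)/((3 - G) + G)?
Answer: 4*√12189/4063 ≈ 0.10869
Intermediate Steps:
F(C, G) = -29/3
v = 2*√12189/3 (v = √(367*10 + ((1067 - 1*(-690)) - 29/3)) = √(3670 + ((1067 + 690) - 29/3)) = √(3670 + (1757 - 29/3)) = √(3670 + 5242/3) = √(16252/3) = 2*√12189/3 ≈ 73.603)
M = √12189/12 (M = -(-1)*2*√12189/3/8 = -(-1)*√12189/12 = √12189/12 ≈ 9.2003)
1/M = 1/(√12189/12) = 4*√12189/4063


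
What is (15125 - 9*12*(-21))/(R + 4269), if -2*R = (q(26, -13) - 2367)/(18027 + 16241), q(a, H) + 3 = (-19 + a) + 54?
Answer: 1192046648/292582493 ≈ 4.0742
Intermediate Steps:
q(a, H) = 32 + a (q(a, H) = -3 + ((-19 + a) + 54) = -3 + (35 + a) = 32 + a)
R = 2309/68536 (R = -((32 + 26) - 2367)/(2*(18027 + 16241)) = -(58 - 2367)/(2*34268) = -(-2309)/(2*34268) = -½*(-2309/34268) = 2309/68536 ≈ 0.033690)
(15125 - 9*12*(-21))/(R + 4269) = (15125 - 9*12*(-21))/(2309/68536 + 4269) = (15125 - 108*(-21))/(292582493/68536) = (15125 + 2268)*(68536/292582493) = 17393*(68536/292582493) = 1192046648/292582493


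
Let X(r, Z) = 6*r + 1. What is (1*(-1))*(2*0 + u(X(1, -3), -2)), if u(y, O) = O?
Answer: 2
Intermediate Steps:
X(r, Z) = 1 + 6*r
(1*(-1))*(2*0 + u(X(1, -3), -2)) = (1*(-1))*(2*0 - 2) = -(0 - 2) = -1*(-2) = 2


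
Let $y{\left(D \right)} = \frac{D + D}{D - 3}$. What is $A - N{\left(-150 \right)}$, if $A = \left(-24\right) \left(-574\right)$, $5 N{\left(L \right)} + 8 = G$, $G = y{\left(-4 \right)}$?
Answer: $\frac{482208}{35} \approx 13777.0$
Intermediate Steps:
$y{\left(D \right)} = \frac{2 D}{-3 + D}$
$G = \frac{8}{7}$ ($G = 2 \left(-4\right) \frac{1}{-3 - 4} = 2 \left(-4\right) \frac{1}{-7} = 2 \left(-4\right) \left(- \frac{1}{7}\right) = \frac{8}{7} \approx 1.1429$)
$N{\left(L \right)} = - \frac{48}{35}$ ($N{\left(L \right)} = - \frac{8}{5} + \frac{1}{5} \cdot \frac{8}{7} = - \frac{8}{5} + \frac{8}{35} = - \frac{48}{35}$)
$A = 13776$
$A - N{\left(-150 \right)} = 13776 - - \frac{48}{35} = 13776 + \frac{48}{35} = \frac{482208}{35}$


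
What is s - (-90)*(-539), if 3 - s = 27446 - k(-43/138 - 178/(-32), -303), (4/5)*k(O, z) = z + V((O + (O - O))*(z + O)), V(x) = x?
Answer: -381665237107/4875264 ≈ -78286.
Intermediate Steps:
k(O, z) = 5*z/4 + 5*O*(O + z)/4 (k(O, z) = 5*(z + (O + (O - O))*(z + O))/4 = 5*(z + (O + 0)*(O + z))/4 = 5*(z + O*(O + z))/4 = 5*z/4 + 5*O*(O + z)/4)
s = -145166180467/4875264 (s = 3 - (27446 - ((5/4)*(-303) + 5*(-43/138 - 178/(-32))*((-43/138 - 178/(-32)) - 303)/4)) = 3 - (27446 - (-1515/4 + 5*(-43*1/138 - 178*(-1/32))*((-43*1/138 - 178*(-1/32)) - 303)/4)) = 3 - (27446 - (-1515/4 + 5*(-43/138 + 89/16)*((-43/138 + 89/16) - 303)/4)) = 3 - (27446 - (-1515/4 + (5/4)*(5797/1104)*(5797/1104 - 303))) = 3 - (27446 - (-1515/4 + (5/4)*(5797/1104)*(-328715/1104))) = 3 - (27446 - (-1515/4 - 9527804275/4875264)) = 3 - (27446 - 1*(-11374310515/4875264)) = 3 - (27446 + 11374310515/4875264) = 3 - 1*145180806259/4875264 = 3 - 145180806259/4875264 = -145166180467/4875264 ≈ -29776.)
s - (-90)*(-539) = -145166180467/4875264 - (-90)*(-539) = -145166180467/4875264 - 1*48510 = -145166180467/4875264 - 48510 = -381665237107/4875264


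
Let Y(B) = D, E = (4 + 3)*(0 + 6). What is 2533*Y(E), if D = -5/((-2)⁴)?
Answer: -12665/16 ≈ -791.56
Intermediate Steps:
D = -5/16 ≈ -0.31250
E = 42 (E = 7*6 = 42)
Y(B) = -5/16
2533*Y(E) = 2533*(-5/16) = -12665/16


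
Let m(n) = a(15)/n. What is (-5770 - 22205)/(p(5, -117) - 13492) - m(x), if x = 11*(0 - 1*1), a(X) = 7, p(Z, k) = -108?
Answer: 16117/5984 ≈ 2.6933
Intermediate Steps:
x = -11 (x = 11*(0 - 1) = 11*(-1) = -11)
m(n) = 7/n
(-5770 - 22205)/(p(5, -117) - 13492) - m(x) = (-5770 - 22205)/(-108 - 13492) - 7/(-11) = -27975/(-13600) - 7*(-1)/11 = -27975*(-1/13600) - 1*(-7/11) = 1119/544 + 7/11 = 16117/5984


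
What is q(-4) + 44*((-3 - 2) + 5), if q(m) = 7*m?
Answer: -28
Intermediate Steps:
q(-4) + 44*((-3 - 2) + 5) = 7*(-4) + 44*((-3 - 2) + 5) = -28 + 44*(-5 + 5) = -28 + 44*0 = -28 + 0 = -28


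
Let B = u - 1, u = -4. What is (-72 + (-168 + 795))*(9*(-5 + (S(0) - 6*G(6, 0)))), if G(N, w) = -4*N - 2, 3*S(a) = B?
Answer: 745920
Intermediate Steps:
B = -5 (B = -4 - 1 = -5)
S(a) = -5/3 (S(a) = (⅓)*(-5) = -5/3)
G(N, w) = -2 - 4*N
(-72 + (-168 + 795))*(9*(-5 + (S(0) - 6*G(6, 0)))) = (-72 + (-168 + 795))*(9*(-5 + (-5/3 - 6*(-2 - 4*6)))) = (-72 + 627)*(9*(-5 + (-5/3 - 6*(-2 - 24)))) = 555*(9*(-5 + (-5/3 - 6*(-26)))) = 555*(9*(-5 + (-5/3 - 1*(-156)))) = 555*(9*(-5 + (-5/3 + 156))) = 555*(9*(-5 + 463/3)) = 555*(9*(448/3)) = 555*1344 = 745920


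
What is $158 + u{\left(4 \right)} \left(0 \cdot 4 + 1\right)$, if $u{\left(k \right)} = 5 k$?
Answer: $178$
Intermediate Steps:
$158 + u{\left(4 \right)} \left(0 \cdot 4 + 1\right) = 158 + 5 \cdot 4 \left(0 \cdot 4 + 1\right) = 158 + 20 \left(0 + 1\right) = 158 + 20 \cdot 1 = 158 + 20 = 178$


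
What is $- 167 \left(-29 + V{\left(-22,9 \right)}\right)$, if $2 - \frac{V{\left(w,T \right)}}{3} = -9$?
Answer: $-668$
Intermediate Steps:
$V{\left(w,T \right)} = 33$ ($V{\left(w,T \right)} = 6 - -27 = 6 + 27 = 33$)
$- 167 \left(-29 + V{\left(-22,9 \right)}\right) = - 167 \left(-29 + 33\right) = \left(-167\right) 4 = -668$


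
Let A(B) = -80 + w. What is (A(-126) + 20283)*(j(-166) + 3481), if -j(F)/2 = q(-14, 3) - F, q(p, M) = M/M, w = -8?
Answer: 63553665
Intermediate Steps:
q(p, M) = 1
j(F) = -2 + 2*F (j(F) = -2*(1 - F) = -2 + 2*F)
A(B) = -88 (A(B) = -80 - 8 = -88)
(A(-126) + 20283)*(j(-166) + 3481) = (-88 + 20283)*((-2 + 2*(-166)) + 3481) = 20195*((-2 - 332) + 3481) = 20195*(-334 + 3481) = 20195*3147 = 63553665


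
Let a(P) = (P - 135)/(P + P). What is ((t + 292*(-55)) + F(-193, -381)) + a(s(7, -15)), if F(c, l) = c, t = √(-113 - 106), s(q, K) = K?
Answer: -16248 + I*√219 ≈ -16248.0 + 14.799*I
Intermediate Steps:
t = I*√219 (t = √(-219) = I*√219 ≈ 14.799*I)
a(P) = (-135 + P)/(2*P) (a(P) = (-135 + P)/((2*P)) = (-135 + P)*(1/(2*P)) = (-135 + P)/(2*P))
((t + 292*(-55)) + F(-193, -381)) + a(s(7, -15)) = ((I*√219 + 292*(-55)) - 193) + (½)*(-135 - 15)/(-15) = ((I*√219 - 16060) - 193) + (½)*(-1/15)*(-150) = ((-16060 + I*√219) - 193) + 5 = (-16253 + I*√219) + 5 = -16248 + I*√219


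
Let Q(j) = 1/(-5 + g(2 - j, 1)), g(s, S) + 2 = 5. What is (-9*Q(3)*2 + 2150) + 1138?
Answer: 3297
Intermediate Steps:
g(s, S) = 3 (g(s, S) = -2 + 5 = 3)
Q(j) = -½ (Q(j) = 1/(-5 + 3) = 1/(-2) = -½)
(-9*Q(3)*2 + 2150) + 1138 = (-9*(-½)*2 + 2150) + 1138 = ((9/2)*2 + 2150) + 1138 = (9 + 2150) + 1138 = 2159 + 1138 = 3297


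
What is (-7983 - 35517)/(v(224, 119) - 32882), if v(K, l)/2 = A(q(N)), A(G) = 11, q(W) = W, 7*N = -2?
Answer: 2175/1643 ≈ 1.3238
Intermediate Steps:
N = -2/7 (N = (⅐)*(-2) = -2/7 ≈ -0.28571)
v(K, l) = 22 (v(K, l) = 2*11 = 22)
(-7983 - 35517)/(v(224, 119) - 32882) = (-7983 - 35517)/(22 - 32882) = -43500/(-32860) = -43500*(-1/32860) = 2175/1643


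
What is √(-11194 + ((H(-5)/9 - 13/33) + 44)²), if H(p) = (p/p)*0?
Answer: I*√10119545/33 ≈ 96.398*I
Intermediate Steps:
H(p) = 0 (H(p) = 1*0 = 0)
√(-11194 + ((H(-5)/9 - 13/33) + 44)²) = √(-11194 + ((0/9 - 13/33) + 44)²) = √(-11194 + ((0*(⅑) - 13*1/33) + 44)²) = √(-11194 + ((0 - 13/33) + 44)²) = √(-11194 + (-13/33 + 44)²) = √(-11194 + (1439/33)²) = √(-11194 + 2070721/1089) = √(-10119545/1089) = I*√10119545/33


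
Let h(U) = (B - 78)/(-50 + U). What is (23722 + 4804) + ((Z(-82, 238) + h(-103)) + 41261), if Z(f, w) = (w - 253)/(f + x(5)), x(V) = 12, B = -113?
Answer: 149486887/2142 ≈ 69789.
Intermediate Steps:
h(U) = -191/(-50 + U) (h(U) = (-113 - 78)/(-50 + U) = -191/(-50 + U))
Z(f, w) = (-253 + w)/(12 + f) (Z(f, w) = (w - 253)/(f + 12) = (-253 + w)/(12 + f))
(23722 + 4804) + ((Z(-82, 238) + h(-103)) + 41261) = (23722 + 4804) + (((-253 + 238)/(12 - 82) - 191/(-50 - 103)) + 41261) = 28526 + ((-15/(-70) - 191/(-153)) + 41261) = 28526 + ((-1/70*(-15) - 191*(-1/153)) + 41261) = 28526 + ((3/14 + 191/153) + 41261) = 28526 + (3133/2142 + 41261) = 28526 + 88384195/2142 = 149486887/2142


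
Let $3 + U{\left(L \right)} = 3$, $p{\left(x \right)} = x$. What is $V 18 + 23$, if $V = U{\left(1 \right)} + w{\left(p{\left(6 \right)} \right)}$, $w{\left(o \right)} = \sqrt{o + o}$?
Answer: $23 + 36 \sqrt{3} \approx 85.354$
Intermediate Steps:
$w{\left(o \right)} = \sqrt{2} \sqrt{o}$ ($w{\left(o \right)} = \sqrt{2 o} = \sqrt{2} \sqrt{o}$)
$U{\left(L \right)} = 0$ ($U{\left(L \right)} = -3 + 3 = 0$)
$V = 2 \sqrt{3}$ ($V = 0 + \sqrt{2} \sqrt{6} = 0 + 2 \sqrt{3} = 2 \sqrt{3} \approx 3.4641$)
$V 18 + 23 = 2 \sqrt{3} \cdot 18 + 23 = 36 \sqrt{3} + 23 = 23 + 36 \sqrt{3}$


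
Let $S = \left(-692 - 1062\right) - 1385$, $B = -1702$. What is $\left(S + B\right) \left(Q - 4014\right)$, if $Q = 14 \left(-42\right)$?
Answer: $22278282$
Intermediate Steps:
$Q = -588$
$S = -3139$ ($S = -1754 - 1385 = -3139$)
$\left(S + B\right) \left(Q - 4014\right) = \left(-3139 - 1702\right) \left(-588 - 4014\right) = \left(-4841\right) \left(-4602\right) = 22278282$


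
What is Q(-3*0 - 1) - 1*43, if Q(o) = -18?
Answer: -61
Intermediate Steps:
Q(-3*0 - 1) - 1*43 = -18 - 1*43 = -18 - 43 = -61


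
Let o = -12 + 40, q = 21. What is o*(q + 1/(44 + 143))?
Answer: 109984/187 ≈ 588.15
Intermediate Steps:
o = 28
o*(q + 1/(44 + 143)) = 28*(21 + 1/(44 + 143)) = 28*(21 + 1/187) = 28*(3928/187) = 109984/187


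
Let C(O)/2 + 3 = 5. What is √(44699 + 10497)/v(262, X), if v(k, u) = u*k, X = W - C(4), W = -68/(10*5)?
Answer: -25*√13799/17554 ≈ -0.16730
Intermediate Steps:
C(O) = 4 (C(O) = -6 + 2*5 = -6 + 10 = 4)
W = -34/25 (W = -68/50 = -68*1/50 = -34/25 ≈ -1.3600)
X = -134/25 (X = -34/25 - 1*4 = -34/25 - 4 = -134/25 ≈ -5.3600)
v(k, u) = k*u
√(44699 + 10497)/v(262, X) = √(44699 + 10497)/((262*(-134/25))) = √55196/(-35108/25) = (2*√13799)*(-25/35108) = -25*√13799/17554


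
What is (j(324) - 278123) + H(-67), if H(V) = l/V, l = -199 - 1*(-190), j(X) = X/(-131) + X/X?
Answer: -2441097323/8777 ≈ -2.7812e+5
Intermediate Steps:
j(X) = 1 - X/131 (j(X) = X*(-1/131) + 1 = -X/131 + 1 = 1 - X/131)
l = -9 (l = -199 + 190 = -9)
H(V) = -9/V
(j(324) - 278123) + H(-67) = ((1 - 1/131*324) - 278123) - 9/(-67) = ((1 - 324/131) - 278123) - 9*(-1/67) = (-193/131 - 278123) + 9/67 = -36434306/131 + 9/67 = -2441097323/8777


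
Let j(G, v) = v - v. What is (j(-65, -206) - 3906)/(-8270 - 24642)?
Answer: 1953/16456 ≈ 0.11868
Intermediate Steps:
j(G, v) = 0
(j(-65, -206) - 3906)/(-8270 - 24642) = (0 - 3906)/(-8270 - 24642) = -3906/(-32912) = -3906*(-1/32912) = 1953/16456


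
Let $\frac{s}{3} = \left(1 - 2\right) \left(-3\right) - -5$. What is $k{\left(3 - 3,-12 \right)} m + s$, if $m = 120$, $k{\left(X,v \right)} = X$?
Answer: $24$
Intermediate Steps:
$s = 24$ ($s = 3 \left(\left(1 - 2\right) \left(-3\right) - -5\right) = 3 \left(\left(-1\right) \left(-3\right) + 5\right) = 3 \left(3 + 5\right) = 3 \cdot 8 = 24$)
$k{\left(3 - 3,-12 \right)} m + s = \left(3 - 3\right) 120 + 24 = 0 \cdot 120 + 24 = 0 + 24 = 24$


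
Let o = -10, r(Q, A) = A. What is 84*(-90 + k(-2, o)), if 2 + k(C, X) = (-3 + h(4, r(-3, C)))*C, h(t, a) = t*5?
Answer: -10584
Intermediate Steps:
h(t, a) = 5*t
k(C, X) = -2 + 17*C (k(C, X) = -2 + (-3 + 5*4)*C = -2 + (-3 + 20)*C = -2 + 17*C)
84*(-90 + k(-2, o)) = 84*(-90 + (-2 + 17*(-2))) = 84*(-90 + (-2 - 34)) = 84*(-90 - 36) = 84*(-126) = -10584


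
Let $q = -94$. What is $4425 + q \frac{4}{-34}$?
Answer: $\frac{75413}{17} \approx 4436.1$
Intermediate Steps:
$4425 + q \frac{4}{-34} = 4425 - 94 \frac{4}{-34} = 4425 - 94 \cdot 4 \left(- \frac{1}{34}\right) = 4425 - - \frac{188}{17} = 4425 + \frac{188}{17} = \frac{75413}{17}$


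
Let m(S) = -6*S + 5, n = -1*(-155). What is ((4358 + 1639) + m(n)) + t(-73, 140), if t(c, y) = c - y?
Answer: 4859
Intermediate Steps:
n = 155
m(S) = 5 - 6*S
((4358 + 1639) + m(n)) + t(-73, 140) = ((4358 + 1639) + (5 - 6*155)) + (-73 - 1*140) = (5997 + (5 - 930)) + (-73 - 140) = (5997 - 925) - 213 = 5072 - 213 = 4859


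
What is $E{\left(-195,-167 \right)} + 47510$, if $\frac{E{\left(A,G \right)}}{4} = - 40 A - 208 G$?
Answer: $217654$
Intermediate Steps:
$E{\left(A,G \right)} = - 832 G - 160 A$ ($E{\left(A,G \right)} = 4 \left(- 40 A - 208 G\right) = 4 \left(- 208 G - 40 A\right) = - 832 G - 160 A$)
$E{\left(-195,-167 \right)} + 47510 = \left(\left(-832\right) \left(-167\right) - -31200\right) + 47510 = \left(138944 + 31200\right) + 47510 = 170144 + 47510 = 217654$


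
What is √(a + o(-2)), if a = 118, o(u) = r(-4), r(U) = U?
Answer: √114 ≈ 10.677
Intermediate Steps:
o(u) = -4
√(a + o(-2)) = √(118 - 4) = √114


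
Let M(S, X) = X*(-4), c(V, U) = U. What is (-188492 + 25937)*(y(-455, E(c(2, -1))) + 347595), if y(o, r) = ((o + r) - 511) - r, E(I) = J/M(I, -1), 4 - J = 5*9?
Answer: -56346277095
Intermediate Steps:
J = -41 (J = 4 - 5*9 = 4 - 1*45 = 4 - 45 = -41)
M(S, X) = -4*X
E(I) = -41/4 (E(I) = -41/((-4*(-1))) = -41/4)
y(o, r) = -511 + o (y(o, r) = (-511 + o + r) - r = -511 + o)
(-188492 + 25937)*(y(-455, E(c(2, -1))) + 347595) = (-188492 + 25937)*((-511 - 455) + 347595) = -162555*(-966 + 347595) = -162555*346629 = -56346277095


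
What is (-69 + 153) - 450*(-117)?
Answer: 52734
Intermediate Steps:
(-69 + 153) - 450*(-117) = 84 + 52650 = 52734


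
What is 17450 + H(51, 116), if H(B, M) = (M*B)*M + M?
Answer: 703822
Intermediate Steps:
H(B, M) = M + B*M² (H(B, M) = (B*M)*M + M = B*M² + M = M + B*M²)
17450 + H(51, 116) = 17450 + 116*(1 + 51*116) = 17450 + 116*(1 + 5916) = 17450 + 116*5917 = 17450 + 686372 = 703822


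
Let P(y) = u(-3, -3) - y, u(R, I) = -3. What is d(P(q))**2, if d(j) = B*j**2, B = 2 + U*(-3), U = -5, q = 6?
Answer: 1896129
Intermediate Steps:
P(y) = -3 - y
B = 17 (B = 2 - 5*(-3) = 2 + 15 = 17)
d(j) = 17*j**2
d(P(q))**2 = (17*(-3 - 1*6)**2)**2 = (17*(-3 - 6)**2)**2 = (17*(-9)**2)**2 = (17*81)**2 = 1377**2 = 1896129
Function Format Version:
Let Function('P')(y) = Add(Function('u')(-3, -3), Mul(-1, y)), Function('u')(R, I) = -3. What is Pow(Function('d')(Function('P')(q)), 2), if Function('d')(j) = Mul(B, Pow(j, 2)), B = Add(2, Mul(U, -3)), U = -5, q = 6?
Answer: 1896129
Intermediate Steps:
Function('P')(y) = Add(-3, Mul(-1, y))
B = 17 (B = Add(2, Mul(-5, -3)) = Add(2, 15) = 17)
Function('d')(j) = Mul(17, Pow(j, 2))
Pow(Function('d')(Function('P')(q)), 2) = Pow(Mul(17, Pow(Add(-3, Mul(-1, 6)), 2)), 2) = Pow(Mul(17, Pow(Add(-3, -6), 2)), 2) = Pow(Mul(17, Pow(-9, 2)), 2) = Pow(Mul(17, 81), 2) = Pow(1377, 2) = 1896129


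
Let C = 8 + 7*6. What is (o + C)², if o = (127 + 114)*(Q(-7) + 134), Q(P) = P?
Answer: 939851649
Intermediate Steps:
C = 50 (C = 8 + 42 = 50)
o = 30607 (o = (127 + 114)*(-7 + 134) = 241*127 = 30607)
(o + C)² = (30607 + 50)² = 30657² = 939851649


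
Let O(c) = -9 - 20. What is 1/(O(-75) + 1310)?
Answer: 1/1281 ≈ 0.00078064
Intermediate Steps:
O(c) = -29
1/(O(-75) + 1310) = 1/(-29 + 1310) = 1/1281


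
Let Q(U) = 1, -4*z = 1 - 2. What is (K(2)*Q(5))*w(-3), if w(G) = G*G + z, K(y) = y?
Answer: 37/2 ≈ 18.500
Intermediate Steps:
z = ¼ (z = -(1 - 2)/4 = -¼*(-1) = ¼ ≈ 0.25000)
w(G) = ¼ + G² (w(G) = G*G + ¼ = G² + ¼ = ¼ + G²)
(K(2)*Q(5))*w(-3) = (2*1)*(¼ + (-3)²) = 2*(¼ + 9) = 2*(37/4) = 37/2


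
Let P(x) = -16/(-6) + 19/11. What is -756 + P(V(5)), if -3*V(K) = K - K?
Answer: -24803/33 ≈ -751.61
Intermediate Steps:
V(K) = 0 (V(K) = -(K - K)/3 = -⅓*0 = 0)
P(x) = 145/33 (P(x) = -16*(-⅙) + 19*(1/11) = 8/3 + 19/11 = 145/33)
-756 + P(V(5)) = -756 + 145/33 = -24803/33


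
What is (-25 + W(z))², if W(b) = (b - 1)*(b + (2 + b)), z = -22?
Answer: 885481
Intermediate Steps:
W(b) = (-1 + b)*(2 + 2*b)
(-25 + W(z))² = (-25 + (-2 + 2*(-22)²))² = (-25 + (-2 + 2*484))² = (-25 + (-2 + 968))² = (-25 + 966)² = 941² = 885481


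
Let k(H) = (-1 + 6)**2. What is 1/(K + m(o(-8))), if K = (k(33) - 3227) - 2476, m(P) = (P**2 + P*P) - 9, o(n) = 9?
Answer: -1/5525 ≈ -0.00018100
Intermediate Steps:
k(H) = 25 (k(H) = 5**2 = 25)
m(P) = -9 + 2*P**2 (m(P) = (P**2 + P**2) - 9 = 2*P**2 - 9 = -9 + 2*P**2)
K = -5678 (K = (25 - 3227) - 2476 = -3202 - 2476 = -5678)
1/(K + m(o(-8))) = 1/(-5678 + (-9 + 2*9**2)) = 1/(-5678 + (-9 + 2*81)) = 1/(-5678 + (-9 + 162)) = 1/(-5678 + 153) = 1/(-5525) = -1/5525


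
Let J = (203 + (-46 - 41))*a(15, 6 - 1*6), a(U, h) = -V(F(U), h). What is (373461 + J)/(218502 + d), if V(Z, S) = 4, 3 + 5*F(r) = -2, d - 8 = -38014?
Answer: 372997/180496 ≈ 2.0665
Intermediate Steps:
d = -38006 (d = 8 - 38014 = -38006)
F(r) = -1 (F(r) = -3/5 + (1/5)*(-2) = -3/5 - 2/5 = -1)
a(U, h) = -4 (a(U, h) = -1*4 = -4)
J = -464 (J = (203 + (-46 - 41))*(-4) = (203 - 87)*(-4) = 116*(-4) = -464)
(373461 + J)/(218502 + d) = (373461 - 464)/(218502 - 38006) = 372997/180496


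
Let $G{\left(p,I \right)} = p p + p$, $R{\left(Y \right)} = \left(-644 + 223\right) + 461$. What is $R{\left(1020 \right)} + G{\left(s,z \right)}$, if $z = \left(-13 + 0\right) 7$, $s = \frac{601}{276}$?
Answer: $\frac{3574117}{76176} \approx 46.919$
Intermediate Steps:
$R{\left(Y \right)} = 40$ ($R{\left(Y \right)} = -421 + 461 = 40$)
$s = \frac{601}{276}$ ($s = 601 \cdot \frac{1}{276} = \frac{601}{276} \approx 2.1775$)
$z = -91$ ($z = \left(-13\right) 7 = -91$)
$G{\left(p,I \right)} = p + p^{2}$ ($G{\left(p,I \right)} = p^{2} + p = p + p^{2}$)
$R{\left(1020 \right)} + G{\left(s,z \right)} = 40 + \frac{601 \left(1 + \frac{601}{276}\right)}{276} = 40 + \frac{601}{276} \cdot \frac{877}{276} = 40 + \frac{527077}{76176} = \frac{3574117}{76176}$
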